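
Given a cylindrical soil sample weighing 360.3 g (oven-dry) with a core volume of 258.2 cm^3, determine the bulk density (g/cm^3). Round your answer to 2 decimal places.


Step 1: Identify the formula: BD = dry mass / volume
Step 2: Substitute values: BD = 360.3 / 258.2
Step 3: BD = 1.4 g/cm^3

1.4


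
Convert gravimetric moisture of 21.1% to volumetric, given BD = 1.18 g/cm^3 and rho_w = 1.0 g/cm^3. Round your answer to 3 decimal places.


Step 1: theta = (w / 100) * BD / rho_w
Step 2: theta = (21.1 / 100) * 1.18 / 1.0
Step 3: theta = 0.211 * 1.18
Step 4: theta = 0.249

0.249


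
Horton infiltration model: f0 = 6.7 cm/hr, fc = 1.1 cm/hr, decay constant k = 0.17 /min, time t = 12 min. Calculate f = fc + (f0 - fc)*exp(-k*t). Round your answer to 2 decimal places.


Step 1: f = fc + (f0 - fc) * exp(-k * t)
Step 2: exp(-0.17 * 12) = 0.130029
Step 3: f = 1.1 + (6.7 - 1.1) * 0.130029
Step 4: f = 1.1 + 5.6 * 0.130029
Step 5: f = 1.83 cm/hr

1.83


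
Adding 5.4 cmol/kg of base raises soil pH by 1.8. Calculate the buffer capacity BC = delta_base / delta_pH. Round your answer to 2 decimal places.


Step 1: BC = change in base / change in pH
Step 2: BC = 5.4 / 1.8
Step 3: BC = 3.0 cmol/(kg*pH unit)

3.0


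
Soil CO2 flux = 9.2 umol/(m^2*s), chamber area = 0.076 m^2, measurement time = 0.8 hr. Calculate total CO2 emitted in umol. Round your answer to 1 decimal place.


Step 1: Convert time to seconds: 0.8 hr * 3600 = 2880.0 s
Step 2: Total = flux * area * time_s
Step 3: Total = 9.2 * 0.076 * 2880.0
Step 4: Total = 2013.7 umol

2013.7


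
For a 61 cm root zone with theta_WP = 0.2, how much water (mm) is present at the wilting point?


Step 1: Water (mm) = theta_WP * depth * 10
Step 2: Water = 0.2 * 61 * 10
Step 3: Water = 122.0 mm

122.0


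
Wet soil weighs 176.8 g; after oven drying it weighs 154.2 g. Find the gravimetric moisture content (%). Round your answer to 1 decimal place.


Step 1: Water mass = wet - dry = 176.8 - 154.2 = 22.6 g
Step 2: w = 100 * water mass / dry mass
Step 3: w = 100 * 22.6 / 154.2 = 14.7%

14.7


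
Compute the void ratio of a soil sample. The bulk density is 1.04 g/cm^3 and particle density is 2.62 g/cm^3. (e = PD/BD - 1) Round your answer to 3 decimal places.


Step 1: e = PD / BD - 1
Step 2: e = 2.62 / 1.04 - 1
Step 3: e = 2.51923 - 1
Step 4: e = 1.519

1.519


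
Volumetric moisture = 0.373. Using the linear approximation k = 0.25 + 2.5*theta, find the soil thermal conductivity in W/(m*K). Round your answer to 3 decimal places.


Step 1: k = 0.25 + 2.5 * theta
Step 2: k = 0.25 + 2.5 * 0.373
Step 3: k = 0.25 + 0.933
Step 4: k = 1.183 W/(m*K)

1.183


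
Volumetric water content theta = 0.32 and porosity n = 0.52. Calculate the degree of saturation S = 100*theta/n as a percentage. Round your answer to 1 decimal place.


Step 1: S = 100 * theta_v / n
Step 2: S = 100 * 0.32 / 0.52
Step 3: S = 61.5%

61.5


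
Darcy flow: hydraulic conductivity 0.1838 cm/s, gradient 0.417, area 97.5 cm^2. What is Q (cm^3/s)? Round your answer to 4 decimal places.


Step 1: Apply Darcy's law: Q = K * i * A
Step 2: Q = 0.1838 * 0.417 * 97.5
Step 3: Q = 7.4728 cm^3/s

7.4728


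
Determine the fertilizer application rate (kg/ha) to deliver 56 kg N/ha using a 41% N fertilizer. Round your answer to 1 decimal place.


Step 1: Fertilizer rate = target N / (N content / 100)
Step 2: Rate = 56 / (41 / 100)
Step 3: Rate = 56 / 0.41
Step 4: Rate = 136.6 kg/ha

136.6


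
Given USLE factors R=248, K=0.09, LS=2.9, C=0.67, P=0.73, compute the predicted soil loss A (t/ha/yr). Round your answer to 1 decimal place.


Step 1: A = R * K * LS * C * P
Step 2: R * K = 248 * 0.09 = 22.32
Step 3: (R*K) * LS = 22.32 * 2.9 = 64.728
Step 4: * C * P = 64.728 * 0.67 * 0.73 = 31.7
Step 5: A = 31.7 t/(ha*yr)

31.7


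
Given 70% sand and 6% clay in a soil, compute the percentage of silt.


Step 1: sand + silt + clay = 100%
Step 2: silt = 100 - sand - clay
Step 3: silt = 100 - 70 - 6
Step 4: silt = 24%

24


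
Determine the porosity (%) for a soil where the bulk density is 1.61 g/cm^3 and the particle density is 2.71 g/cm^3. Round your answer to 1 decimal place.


Step 1: Formula: n = 100 * (1 - BD / PD)
Step 2: n = 100 * (1 - 1.61 / 2.71)
Step 3: n = 100 * (1 - 0.5941)
Step 4: n = 40.6%

40.6


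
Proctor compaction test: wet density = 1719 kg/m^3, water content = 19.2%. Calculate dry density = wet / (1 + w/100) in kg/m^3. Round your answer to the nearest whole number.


Step 1: Dry density = wet density / (1 + w/100)
Step 2: Dry density = 1719 / (1 + 19.2/100)
Step 3: Dry density = 1719 / 1.192
Step 4: Dry density = 1442 kg/m^3

1442


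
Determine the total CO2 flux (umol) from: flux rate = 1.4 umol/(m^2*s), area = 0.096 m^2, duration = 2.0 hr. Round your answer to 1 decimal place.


Step 1: Convert time to seconds: 2.0 hr * 3600 = 7200.0 s
Step 2: Total = flux * area * time_s
Step 3: Total = 1.4 * 0.096 * 7200.0
Step 4: Total = 967.7 umol

967.7


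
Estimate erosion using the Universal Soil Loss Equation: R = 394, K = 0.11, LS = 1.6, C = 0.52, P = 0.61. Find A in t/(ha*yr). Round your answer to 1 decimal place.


Step 1: A = R * K * LS * C * P
Step 2: R * K = 394 * 0.11 = 43.34
Step 3: (R*K) * LS = 43.34 * 1.6 = 69.344
Step 4: * C * P = 69.344 * 0.52 * 0.61 = 22.0
Step 5: A = 22.0 t/(ha*yr)

22.0


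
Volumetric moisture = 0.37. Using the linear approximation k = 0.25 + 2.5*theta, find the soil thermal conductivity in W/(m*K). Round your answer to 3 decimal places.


Step 1: k = 0.25 + 2.5 * theta
Step 2: k = 0.25 + 2.5 * 0.37
Step 3: k = 0.25 + 0.925
Step 4: k = 1.175 W/(m*K)

1.175


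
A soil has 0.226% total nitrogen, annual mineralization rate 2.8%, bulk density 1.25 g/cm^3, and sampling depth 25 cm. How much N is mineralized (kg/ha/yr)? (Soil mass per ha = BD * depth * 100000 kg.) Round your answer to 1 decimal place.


Step 1: Soil mass per ha = BD * depth * 100000 = 1.25 * 25 * 100000 = 3125000 kg
Step 2: Total N pool = soil mass * N%/100 = 3125000 * 0.226/100 = 7062.5 kg/ha
Step 3: N mineralized = N pool * rate%/100 = 7062.5 * 2.8/100 = 197.8 kg/ha/yr

197.8


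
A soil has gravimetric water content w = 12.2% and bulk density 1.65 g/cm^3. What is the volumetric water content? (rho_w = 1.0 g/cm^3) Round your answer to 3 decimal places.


Step 1: theta = (w / 100) * BD / rho_w
Step 2: theta = (12.2 / 100) * 1.65 / 1.0
Step 3: theta = 0.122 * 1.65
Step 4: theta = 0.201

0.201


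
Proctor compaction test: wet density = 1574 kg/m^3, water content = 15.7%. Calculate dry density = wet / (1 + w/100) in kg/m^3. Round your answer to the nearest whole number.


Step 1: Dry density = wet density / (1 + w/100)
Step 2: Dry density = 1574 / (1 + 15.7/100)
Step 3: Dry density = 1574 / 1.157
Step 4: Dry density = 1360 kg/m^3

1360


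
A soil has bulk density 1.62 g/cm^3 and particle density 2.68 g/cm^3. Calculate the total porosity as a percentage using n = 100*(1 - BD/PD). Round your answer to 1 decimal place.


Step 1: Formula: n = 100 * (1 - BD / PD)
Step 2: n = 100 * (1 - 1.62 / 2.68)
Step 3: n = 100 * (1 - 0.60448)
Step 4: n = 39.6%

39.6


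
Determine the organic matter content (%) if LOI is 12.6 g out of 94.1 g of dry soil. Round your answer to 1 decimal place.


Step 1: OM% = 100 * LOI / sample mass
Step 2: OM = 100 * 12.6 / 94.1
Step 3: OM = 13.4%

13.4


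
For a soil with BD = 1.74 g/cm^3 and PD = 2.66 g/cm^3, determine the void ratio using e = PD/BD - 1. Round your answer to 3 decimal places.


Step 1: e = PD / BD - 1
Step 2: e = 2.66 / 1.74 - 1
Step 3: e = 1.52874 - 1
Step 4: e = 0.529

0.529


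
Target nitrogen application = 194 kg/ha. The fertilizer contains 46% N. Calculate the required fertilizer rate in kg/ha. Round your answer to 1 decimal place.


Step 1: Fertilizer rate = target N / (N content / 100)
Step 2: Rate = 194 / (46 / 100)
Step 3: Rate = 194 / 0.46
Step 4: Rate = 421.7 kg/ha

421.7


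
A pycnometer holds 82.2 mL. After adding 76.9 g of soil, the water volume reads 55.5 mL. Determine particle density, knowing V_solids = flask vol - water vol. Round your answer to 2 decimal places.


Step 1: Volume of solids = flask volume - water volume with soil
Step 2: V_solids = 82.2 - 55.5 = 26.7 mL
Step 3: Particle density = mass / V_solids = 76.9 / 26.7 = 2.88 g/cm^3

2.88


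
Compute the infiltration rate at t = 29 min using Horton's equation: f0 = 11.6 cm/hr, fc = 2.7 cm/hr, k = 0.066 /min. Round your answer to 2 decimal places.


Step 1: f = fc + (f0 - fc) * exp(-k * t)
Step 2: exp(-0.066 * 29) = 0.147489
Step 3: f = 2.7 + (11.6 - 2.7) * 0.147489
Step 4: f = 2.7 + 8.9 * 0.147489
Step 5: f = 4.01 cm/hr

4.01


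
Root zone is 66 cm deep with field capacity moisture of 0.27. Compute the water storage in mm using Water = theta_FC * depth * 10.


Step 1: Water (mm) = theta_FC * depth (cm) * 10
Step 2: Water = 0.27 * 66 * 10
Step 3: Water = 178.2 mm

178.2


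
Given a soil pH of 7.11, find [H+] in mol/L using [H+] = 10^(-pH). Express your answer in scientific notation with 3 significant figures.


Step 1: [H+] = 10^(-pH)
Step 2: [H+] = 10^(-7.11)
Step 3: [H+] = 7.76e-08 mol/L

7.76e-08


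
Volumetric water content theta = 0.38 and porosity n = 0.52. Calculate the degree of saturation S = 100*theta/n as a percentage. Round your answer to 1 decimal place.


Step 1: S = 100 * theta_v / n
Step 2: S = 100 * 0.38 / 0.52
Step 3: S = 73.1%

73.1


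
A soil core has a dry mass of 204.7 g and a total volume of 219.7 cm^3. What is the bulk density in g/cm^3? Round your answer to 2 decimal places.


Step 1: Identify the formula: BD = dry mass / volume
Step 2: Substitute values: BD = 204.7 / 219.7
Step 3: BD = 0.93 g/cm^3

0.93


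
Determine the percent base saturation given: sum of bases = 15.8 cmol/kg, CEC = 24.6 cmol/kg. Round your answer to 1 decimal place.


Step 1: BS = 100 * (sum of bases) / CEC
Step 2: BS = 100 * 15.8 / 24.6
Step 3: BS = 64.2%

64.2


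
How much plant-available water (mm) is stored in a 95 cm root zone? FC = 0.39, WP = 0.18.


Step 1: Available water = (FC - WP) * depth * 10
Step 2: AW = (0.39 - 0.18) * 95 * 10
Step 3: AW = 0.21 * 95 * 10
Step 4: AW = 199.5 mm

199.5


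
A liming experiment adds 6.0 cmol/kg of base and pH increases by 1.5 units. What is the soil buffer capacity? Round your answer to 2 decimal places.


Step 1: BC = change in base / change in pH
Step 2: BC = 6.0 / 1.5
Step 3: BC = 4.0 cmol/(kg*pH unit)

4.0


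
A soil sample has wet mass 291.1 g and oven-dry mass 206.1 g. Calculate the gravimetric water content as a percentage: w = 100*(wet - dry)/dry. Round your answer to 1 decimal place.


Step 1: Water mass = wet - dry = 291.1 - 206.1 = 85.0 g
Step 2: w = 100 * water mass / dry mass
Step 3: w = 100 * 85.0 / 206.1 = 41.2%

41.2


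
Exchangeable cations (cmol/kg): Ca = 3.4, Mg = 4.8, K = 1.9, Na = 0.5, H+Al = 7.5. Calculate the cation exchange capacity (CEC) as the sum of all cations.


Step 1: CEC = Ca + Mg + K + Na + (H+Al)
Step 2: CEC = 3.4 + 4.8 + 1.9 + 0.5 + 7.5
Step 3: CEC = 18.1 cmol/kg

18.1


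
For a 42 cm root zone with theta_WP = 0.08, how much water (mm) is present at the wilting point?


Step 1: Water (mm) = theta_WP * depth * 10
Step 2: Water = 0.08 * 42 * 10
Step 3: Water = 33.6 mm

33.6


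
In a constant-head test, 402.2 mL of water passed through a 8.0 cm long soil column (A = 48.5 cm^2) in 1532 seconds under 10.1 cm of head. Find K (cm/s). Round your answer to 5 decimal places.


Step 1: K = Q * L / (A * t * h)
Step 2: Numerator = 402.2 * 8.0 = 3217.6
Step 3: Denominator = 48.5 * 1532 * 10.1 = 750450.2
Step 4: K = 3217.6 / 750450.2 = 0.00429 cm/s

0.00429


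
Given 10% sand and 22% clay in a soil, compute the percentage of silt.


Step 1: sand + silt + clay = 100%
Step 2: silt = 100 - sand - clay
Step 3: silt = 100 - 10 - 22
Step 4: silt = 68%

68


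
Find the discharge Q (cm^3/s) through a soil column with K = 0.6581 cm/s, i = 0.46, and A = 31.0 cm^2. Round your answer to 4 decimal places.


Step 1: Apply Darcy's law: Q = K * i * A
Step 2: Q = 0.6581 * 0.46 * 31.0
Step 3: Q = 9.3845 cm^3/s

9.3845


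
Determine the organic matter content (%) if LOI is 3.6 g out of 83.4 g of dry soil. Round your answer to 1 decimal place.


Step 1: OM% = 100 * LOI / sample mass
Step 2: OM = 100 * 3.6 / 83.4
Step 3: OM = 4.3%

4.3


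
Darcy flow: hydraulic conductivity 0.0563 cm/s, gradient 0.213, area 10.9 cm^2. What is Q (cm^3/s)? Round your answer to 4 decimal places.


Step 1: Apply Darcy's law: Q = K * i * A
Step 2: Q = 0.0563 * 0.213 * 10.9
Step 3: Q = 0.1307 cm^3/s

0.1307


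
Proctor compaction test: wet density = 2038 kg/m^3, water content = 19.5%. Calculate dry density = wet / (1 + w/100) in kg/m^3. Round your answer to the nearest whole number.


Step 1: Dry density = wet density / (1 + w/100)
Step 2: Dry density = 2038 / (1 + 19.5/100)
Step 3: Dry density = 2038 / 1.195
Step 4: Dry density = 1705 kg/m^3

1705


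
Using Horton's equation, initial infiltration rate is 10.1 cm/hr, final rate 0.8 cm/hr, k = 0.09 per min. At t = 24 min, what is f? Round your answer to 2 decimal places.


Step 1: f = fc + (f0 - fc) * exp(-k * t)
Step 2: exp(-0.09 * 24) = 0.115325
Step 3: f = 0.8 + (10.1 - 0.8) * 0.115325
Step 4: f = 0.8 + 9.3 * 0.115325
Step 5: f = 1.87 cm/hr

1.87


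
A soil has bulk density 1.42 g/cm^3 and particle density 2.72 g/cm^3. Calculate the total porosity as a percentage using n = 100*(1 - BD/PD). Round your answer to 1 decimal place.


Step 1: Formula: n = 100 * (1 - BD / PD)
Step 2: n = 100 * (1 - 1.42 / 2.72)
Step 3: n = 100 * (1 - 0.52206)
Step 4: n = 47.8%

47.8


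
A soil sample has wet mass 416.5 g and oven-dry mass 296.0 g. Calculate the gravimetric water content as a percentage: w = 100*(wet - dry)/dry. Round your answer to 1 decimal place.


Step 1: Water mass = wet - dry = 416.5 - 296.0 = 120.5 g
Step 2: w = 100 * water mass / dry mass
Step 3: w = 100 * 120.5 / 296.0 = 40.7%

40.7


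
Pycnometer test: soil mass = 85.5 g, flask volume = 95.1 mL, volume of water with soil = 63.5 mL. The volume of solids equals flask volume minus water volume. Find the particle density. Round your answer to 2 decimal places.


Step 1: Volume of solids = flask volume - water volume with soil
Step 2: V_solids = 95.1 - 63.5 = 31.6 mL
Step 3: Particle density = mass / V_solids = 85.5 / 31.6 = 2.71 g/cm^3

2.71


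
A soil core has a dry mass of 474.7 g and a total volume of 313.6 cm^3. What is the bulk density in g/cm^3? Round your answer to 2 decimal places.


Step 1: Identify the formula: BD = dry mass / volume
Step 2: Substitute values: BD = 474.7 / 313.6
Step 3: BD = 1.51 g/cm^3

1.51


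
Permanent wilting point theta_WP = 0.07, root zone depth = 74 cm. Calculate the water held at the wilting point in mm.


Step 1: Water (mm) = theta_WP * depth * 10
Step 2: Water = 0.07 * 74 * 10
Step 3: Water = 51.8 mm

51.8


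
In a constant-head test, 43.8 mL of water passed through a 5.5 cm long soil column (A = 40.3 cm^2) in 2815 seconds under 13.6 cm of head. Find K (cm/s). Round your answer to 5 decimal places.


Step 1: K = Q * L / (A * t * h)
Step 2: Numerator = 43.8 * 5.5 = 240.9
Step 3: Denominator = 40.3 * 2815 * 13.6 = 1542845.2
Step 4: K = 240.9 / 1542845.2 = 0.00016 cm/s

0.00016


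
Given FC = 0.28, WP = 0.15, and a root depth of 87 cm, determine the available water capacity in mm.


Step 1: Available water = (FC - WP) * depth * 10
Step 2: AW = (0.28 - 0.15) * 87 * 10
Step 3: AW = 0.13 * 87 * 10
Step 4: AW = 113.1 mm

113.1


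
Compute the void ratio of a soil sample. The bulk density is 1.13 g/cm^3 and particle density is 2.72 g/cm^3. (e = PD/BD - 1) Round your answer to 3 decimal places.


Step 1: e = PD / BD - 1
Step 2: e = 2.72 / 1.13 - 1
Step 3: e = 2.40708 - 1
Step 4: e = 1.407

1.407


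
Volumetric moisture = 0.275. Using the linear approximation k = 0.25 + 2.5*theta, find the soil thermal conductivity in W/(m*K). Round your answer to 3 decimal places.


Step 1: k = 0.25 + 2.5 * theta
Step 2: k = 0.25 + 2.5 * 0.275
Step 3: k = 0.25 + 0.688
Step 4: k = 0.938 W/(m*K)

0.938


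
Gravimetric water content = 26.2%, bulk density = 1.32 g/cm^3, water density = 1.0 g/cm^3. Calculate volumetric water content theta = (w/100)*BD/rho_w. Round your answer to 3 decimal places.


Step 1: theta = (w / 100) * BD / rho_w
Step 2: theta = (26.2 / 100) * 1.32 / 1.0
Step 3: theta = 0.262 * 1.32
Step 4: theta = 0.346

0.346


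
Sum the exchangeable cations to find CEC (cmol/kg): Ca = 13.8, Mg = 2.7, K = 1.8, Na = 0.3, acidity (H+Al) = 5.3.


Step 1: CEC = Ca + Mg + K + Na + (H+Al)
Step 2: CEC = 13.8 + 2.7 + 1.8 + 0.3 + 5.3
Step 3: CEC = 23.9 cmol/kg

23.9


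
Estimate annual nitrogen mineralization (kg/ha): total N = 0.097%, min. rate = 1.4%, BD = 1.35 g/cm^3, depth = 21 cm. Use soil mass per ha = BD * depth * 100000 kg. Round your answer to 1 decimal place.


Step 1: Soil mass per ha = BD * depth * 100000 = 1.35 * 21 * 100000 = 2835000 kg
Step 2: Total N pool = soil mass * N%/100 = 2835000 * 0.097/100 = 2749.95 kg/ha
Step 3: N mineralized = N pool * rate%/100 = 2749.95 * 1.4/100 = 38.5 kg/ha/yr

38.5


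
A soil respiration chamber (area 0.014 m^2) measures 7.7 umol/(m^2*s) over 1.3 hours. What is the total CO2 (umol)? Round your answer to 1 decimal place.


Step 1: Convert time to seconds: 1.3 hr * 3600 = 4680.0 s
Step 2: Total = flux * area * time_s
Step 3: Total = 7.7 * 0.014 * 4680.0
Step 4: Total = 504.5 umol

504.5


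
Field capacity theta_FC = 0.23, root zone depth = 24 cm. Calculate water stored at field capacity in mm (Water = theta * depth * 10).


Step 1: Water (mm) = theta_FC * depth (cm) * 10
Step 2: Water = 0.23 * 24 * 10
Step 3: Water = 55.2 mm

55.2


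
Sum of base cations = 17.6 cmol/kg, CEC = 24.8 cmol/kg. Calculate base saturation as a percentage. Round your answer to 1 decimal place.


Step 1: BS = 100 * (sum of bases) / CEC
Step 2: BS = 100 * 17.6 / 24.8
Step 3: BS = 71.0%

71.0


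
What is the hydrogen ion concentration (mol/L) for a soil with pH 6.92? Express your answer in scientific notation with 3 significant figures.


Step 1: [H+] = 10^(-pH)
Step 2: [H+] = 10^(-6.92)
Step 3: [H+] = 1.20e-07 mol/L

1.20e-07


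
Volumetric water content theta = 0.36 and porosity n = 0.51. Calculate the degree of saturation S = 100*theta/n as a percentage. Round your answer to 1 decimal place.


Step 1: S = 100 * theta_v / n
Step 2: S = 100 * 0.36 / 0.51
Step 3: S = 70.6%

70.6


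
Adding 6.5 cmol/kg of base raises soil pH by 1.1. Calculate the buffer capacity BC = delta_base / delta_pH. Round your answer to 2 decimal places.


Step 1: BC = change in base / change in pH
Step 2: BC = 6.5 / 1.1
Step 3: BC = 5.91 cmol/(kg*pH unit)

5.91


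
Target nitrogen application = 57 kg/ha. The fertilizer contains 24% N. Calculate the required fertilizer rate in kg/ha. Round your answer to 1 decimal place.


Step 1: Fertilizer rate = target N / (N content / 100)
Step 2: Rate = 57 / (24 / 100)
Step 3: Rate = 57 / 0.24
Step 4: Rate = 237.5 kg/ha

237.5


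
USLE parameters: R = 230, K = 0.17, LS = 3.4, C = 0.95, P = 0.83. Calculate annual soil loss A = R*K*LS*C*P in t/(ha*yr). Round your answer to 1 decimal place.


Step 1: A = R * K * LS * C * P
Step 2: R * K = 230 * 0.17 = 39.1
Step 3: (R*K) * LS = 39.1 * 3.4 = 132.94
Step 4: * C * P = 132.94 * 0.95 * 0.83 = 104.8
Step 5: A = 104.8 t/(ha*yr)

104.8


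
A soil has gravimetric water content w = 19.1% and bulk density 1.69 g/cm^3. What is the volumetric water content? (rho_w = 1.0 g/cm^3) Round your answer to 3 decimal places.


Step 1: theta = (w / 100) * BD / rho_w
Step 2: theta = (19.1 / 100) * 1.69 / 1.0
Step 3: theta = 0.191 * 1.69
Step 4: theta = 0.323

0.323


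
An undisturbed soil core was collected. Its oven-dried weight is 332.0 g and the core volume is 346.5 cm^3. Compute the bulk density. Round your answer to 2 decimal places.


Step 1: Identify the formula: BD = dry mass / volume
Step 2: Substitute values: BD = 332.0 / 346.5
Step 3: BD = 0.96 g/cm^3

0.96


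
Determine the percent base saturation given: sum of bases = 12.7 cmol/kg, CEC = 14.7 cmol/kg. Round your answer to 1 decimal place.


Step 1: BS = 100 * (sum of bases) / CEC
Step 2: BS = 100 * 12.7 / 14.7
Step 3: BS = 86.4%

86.4


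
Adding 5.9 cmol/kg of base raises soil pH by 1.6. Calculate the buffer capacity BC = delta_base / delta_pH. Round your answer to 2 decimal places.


Step 1: BC = change in base / change in pH
Step 2: BC = 5.9 / 1.6
Step 3: BC = 3.69 cmol/(kg*pH unit)

3.69


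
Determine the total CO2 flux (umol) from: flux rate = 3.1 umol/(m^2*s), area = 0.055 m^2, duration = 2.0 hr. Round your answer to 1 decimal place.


Step 1: Convert time to seconds: 2.0 hr * 3600 = 7200.0 s
Step 2: Total = flux * area * time_s
Step 3: Total = 3.1 * 0.055 * 7200.0
Step 4: Total = 1227.6 umol

1227.6


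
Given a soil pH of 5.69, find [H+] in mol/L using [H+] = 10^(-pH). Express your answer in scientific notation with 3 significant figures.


Step 1: [H+] = 10^(-pH)
Step 2: [H+] = 10^(-5.69)
Step 3: [H+] = 2.04e-06 mol/L

2.04e-06


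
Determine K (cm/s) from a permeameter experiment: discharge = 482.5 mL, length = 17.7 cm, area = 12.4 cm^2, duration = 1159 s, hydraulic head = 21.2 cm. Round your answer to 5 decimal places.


Step 1: K = Q * L / (A * t * h)
Step 2: Numerator = 482.5 * 17.7 = 8540.25
Step 3: Denominator = 12.4 * 1159 * 21.2 = 304677.92
Step 4: K = 8540.25 / 304677.92 = 0.02803 cm/s

0.02803


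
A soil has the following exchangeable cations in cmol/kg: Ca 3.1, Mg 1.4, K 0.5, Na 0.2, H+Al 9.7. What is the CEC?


Step 1: CEC = Ca + Mg + K + Na + (H+Al)
Step 2: CEC = 3.1 + 1.4 + 0.5 + 0.2 + 9.7
Step 3: CEC = 14.9 cmol/kg

14.9


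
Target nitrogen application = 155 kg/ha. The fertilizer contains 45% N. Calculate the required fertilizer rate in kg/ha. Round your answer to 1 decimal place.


Step 1: Fertilizer rate = target N / (N content / 100)
Step 2: Rate = 155 / (45 / 100)
Step 3: Rate = 155 / 0.45
Step 4: Rate = 344.4 kg/ha

344.4


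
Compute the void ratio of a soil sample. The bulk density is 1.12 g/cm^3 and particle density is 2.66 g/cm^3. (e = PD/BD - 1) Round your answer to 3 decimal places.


Step 1: e = PD / BD - 1
Step 2: e = 2.66 / 1.12 - 1
Step 3: e = 2.375 - 1
Step 4: e = 1.375

1.375


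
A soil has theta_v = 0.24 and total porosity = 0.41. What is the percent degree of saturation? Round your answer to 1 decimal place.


Step 1: S = 100 * theta_v / n
Step 2: S = 100 * 0.24 / 0.41
Step 3: S = 58.5%

58.5


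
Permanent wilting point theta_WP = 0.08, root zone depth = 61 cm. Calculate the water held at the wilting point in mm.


Step 1: Water (mm) = theta_WP * depth * 10
Step 2: Water = 0.08 * 61 * 10
Step 3: Water = 48.8 mm

48.8


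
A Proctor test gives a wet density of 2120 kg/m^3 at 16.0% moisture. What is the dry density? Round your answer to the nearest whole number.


Step 1: Dry density = wet density / (1 + w/100)
Step 2: Dry density = 2120 / (1 + 16.0/100)
Step 3: Dry density = 2120 / 1.16
Step 4: Dry density = 1828 kg/m^3

1828


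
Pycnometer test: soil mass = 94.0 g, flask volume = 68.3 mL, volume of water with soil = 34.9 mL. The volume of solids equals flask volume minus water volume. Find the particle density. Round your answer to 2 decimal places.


Step 1: Volume of solids = flask volume - water volume with soil
Step 2: V_solids = 68.3 - 34.9 = 33.4 mL
Step 3: Particle density = mass / V_solids = 94.0 / 33.4 = 2.81 g/cm^3

2.81


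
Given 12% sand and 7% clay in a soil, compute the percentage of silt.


Step 1: sand + silt + clay = 100%
Step 2: silt = 100 - sand - clay
Step 3: silt = 100 - 12 - 7
Step 4: silt = 81%

81


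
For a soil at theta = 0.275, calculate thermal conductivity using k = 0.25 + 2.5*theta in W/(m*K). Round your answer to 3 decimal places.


Step 1: k = 0.25 + 2.5 * theta
Step 2: k = 0.25 + 2.5 * 0.275
Step 3: k = 0.25 + 0.688
Step 4: k = 0.938 W/(m*K)

0.938


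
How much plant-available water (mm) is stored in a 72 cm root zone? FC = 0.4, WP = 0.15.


Step 1: Available water = (FC - WP) * depth * 10
Step 2: AW = (0.4 - 0.15) * 72 * 10
Step 3: AW = 0.25 * 72 * 10
Step 4: AW = 180.0 mm

180.0


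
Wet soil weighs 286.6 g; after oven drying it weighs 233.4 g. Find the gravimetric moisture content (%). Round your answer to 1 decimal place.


Step 1: Water mass = wet - dry = 286.6 - 233.4 = 53.2 g
Step 2: w = 100 * water mass / dry mass
Step 3: w = 100 * 53.2 / 233.4 = 22.8%

22.8


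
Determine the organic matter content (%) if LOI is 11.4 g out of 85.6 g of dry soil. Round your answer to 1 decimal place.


Step 1: OM% = 100 * LOI / sample mass
Step 2: OM = 100 * 11.4 / 85.6
Step 3: OM = 13.3%

13.3


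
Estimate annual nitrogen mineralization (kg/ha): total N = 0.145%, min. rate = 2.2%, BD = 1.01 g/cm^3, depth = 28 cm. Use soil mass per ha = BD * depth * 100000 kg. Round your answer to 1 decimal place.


Step 1: Soil mass per ha = BD * depth * 100000 = 1.01 * 28 * 100000 = 2828000 kg
Step 2: Total N pool = soil mass * N%/100 = 2828000 * 0.145/100 = 4100.6 kg/ha
Step 3: N mineralized = N pool * rate%/100 = 4100.6 * 2.2/100 = 90.2 kg/ha/yr

90.2


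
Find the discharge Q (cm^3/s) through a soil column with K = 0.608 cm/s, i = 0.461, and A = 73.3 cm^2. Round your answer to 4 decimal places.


Step 1: Apply Darcy's law: Q = K * i * A
Step 2: Q = 0.608 * 0.461 * 73.3
Step 3: Q = 20.5451 cm^3/s

20.5451


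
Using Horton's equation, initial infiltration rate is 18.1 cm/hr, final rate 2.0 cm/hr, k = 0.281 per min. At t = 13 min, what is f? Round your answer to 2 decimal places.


Step 1: f = fc + (f0 - fc) * exp(-k * t)
Step 2: exp(-0.281 * 13) = 0.025913
Step 3: f = 2.0 + (18.1 - 2.0) * 0.025913
Step 4: f = 2.0 + 16.1 * 0.025913
Step 5: f = 2.42 cm/hr

2.42


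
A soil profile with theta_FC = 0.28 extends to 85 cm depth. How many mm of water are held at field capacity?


Step 1: Water (mm) = theta_FC * depth (cm) * 10
Step 2: Water = 0.28 * 85 * 10
Step 3: Water = 238.0 mm

238.0


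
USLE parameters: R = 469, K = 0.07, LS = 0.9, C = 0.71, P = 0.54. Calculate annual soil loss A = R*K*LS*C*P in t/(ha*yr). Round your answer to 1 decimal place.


Step 1: A = R * K * LS * C * P
Step 2: R * K = 469 * 0.07 = 32.83
Step 3: (R*K) * LS = 32.83 * 0.9 = 29.547
Step 4: * C * P = 29.547 * 0.71 * 0.54 = 11.3
Step 5: A = 11.3 t/(ha*yr)

11.3


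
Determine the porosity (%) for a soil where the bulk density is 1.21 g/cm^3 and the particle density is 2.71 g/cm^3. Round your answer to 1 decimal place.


Step 1: Formula: n = 100 * (1 - BD / PD)
Step 2: n = 100 * (1 - 1.21 / 2.71)
Step 3: n = 100 * (1 - 0.44649)
Step 4: n = 55.4%

55.4


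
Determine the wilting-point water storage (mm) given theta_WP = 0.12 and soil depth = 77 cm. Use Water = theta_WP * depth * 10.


Step 1: Water (mm) = theta_WP * depth * 10
Step 2: Water = 0.12 * 77 * 10
Step 3: Water = 92.4 mm

92.4


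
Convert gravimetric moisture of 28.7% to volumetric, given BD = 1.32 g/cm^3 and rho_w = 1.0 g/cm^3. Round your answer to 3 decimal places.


Step 1: theta = (w / 100) * BD / rho_w
Step 2: theta = (28.7 / 100) * 1.32 / 1.0
Step 3: theta = 0.287 * 1.32
Step 4: theta = 0.379

0.379


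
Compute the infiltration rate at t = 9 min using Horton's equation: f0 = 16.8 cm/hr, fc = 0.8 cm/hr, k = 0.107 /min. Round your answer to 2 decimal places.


Step 1: f = fc + (f0 - fc) * exp(-k * t)
Step 2: exp(-0.107 * 9) = 0.381746
Step 3: f = 0.8 + (16.8 - 0.8) * 0.381746
Step 4: f = 0.8 + 16.0 * 0.381746
Step 5: f = 6.91 cm/hr

6.91


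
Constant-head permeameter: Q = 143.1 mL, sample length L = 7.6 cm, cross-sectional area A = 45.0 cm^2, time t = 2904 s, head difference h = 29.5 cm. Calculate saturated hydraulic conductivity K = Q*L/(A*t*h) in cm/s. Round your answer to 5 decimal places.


Step 1: K = Q * L / (A * t * h)
Step 2: Numerator = 143.1 * 7.6 = 1087.56
Step 3: Denominator = 45.0 * 2904 * 29.5 = 3855060.0
Step 4: K = 1087.56 / 3855060.0 = 0.00028 cm/s

0.00028


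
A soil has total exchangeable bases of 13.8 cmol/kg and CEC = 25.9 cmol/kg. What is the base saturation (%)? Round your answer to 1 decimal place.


Step 1: BS = 100 * (sum of bases) / CEC
Step 2: BS = 100 * 13.8 / 25.9
Step 3: BS = 53.3%

53.3


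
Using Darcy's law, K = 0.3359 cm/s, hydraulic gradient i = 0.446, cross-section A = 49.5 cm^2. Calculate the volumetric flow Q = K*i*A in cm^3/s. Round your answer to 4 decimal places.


Step 1: Apply Darcy's law: Q = K * i * A
Step 2: Q = 0.3359 * 0.446 * 49.5
Step 3: Q = 7.4157 cm^3/s

7.4157


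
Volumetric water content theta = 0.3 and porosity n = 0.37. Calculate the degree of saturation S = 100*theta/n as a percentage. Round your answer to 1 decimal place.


Step 1: S = 100 * theta_v / n
Step 2: S = 100 * 0.3 / 0.37
Step 3: S = 81.1%

81.1


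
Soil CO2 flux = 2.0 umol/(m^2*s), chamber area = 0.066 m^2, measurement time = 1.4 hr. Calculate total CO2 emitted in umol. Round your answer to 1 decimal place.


Step 1: Convert time to seconds: 1.4 hr * 3600 = 5040.0 s
Step 2: Total = flux * area * time_s
Step 3: Total = 2.0 * 0.066 * 5040.0
Step 4: Total = 665.3 umol

665.3


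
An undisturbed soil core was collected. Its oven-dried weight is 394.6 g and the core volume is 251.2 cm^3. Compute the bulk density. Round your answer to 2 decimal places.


Step 1: Identify the formula: BD = dry mass / volume
Step 2: Substitute values: BD = 394.6 / 251.2
Step 3: BD = 1.57 g/cm^3

1.57


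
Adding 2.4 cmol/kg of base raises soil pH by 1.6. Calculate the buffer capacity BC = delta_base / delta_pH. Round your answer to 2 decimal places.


Step 1: BC = change in base / change in pH
Step 2: BC = 2.4 / 1.6
Step 3: BC = 1.5 cmol/(kg*pH unit)

1.5


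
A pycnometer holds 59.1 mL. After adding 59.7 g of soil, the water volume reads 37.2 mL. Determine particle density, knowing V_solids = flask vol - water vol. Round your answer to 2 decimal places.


Step 1: Volume of solids = flask volume - water volume with soil
Step 2: V_solids = 59.1 - 37.2 = 21.9 mL
Step 3: Particle density = mass / V_solids = 59.7 / 21.9 = 2.73 g/cm^3

2.73


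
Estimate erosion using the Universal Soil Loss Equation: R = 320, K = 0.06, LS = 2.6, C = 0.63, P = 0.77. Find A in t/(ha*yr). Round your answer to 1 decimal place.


Step 1: A = R * K * LS * C * P
Step 2: R * K = 320 * 0.06 = 19.2
Step 3: (R*K) * LS = 19.2 * 2.6 = 49.92
Step 4: * C * P = 49.92 * 0.63 * 0.77 = 24.2
Step 5: A = 24.2 t/(ha*yr)

24.2


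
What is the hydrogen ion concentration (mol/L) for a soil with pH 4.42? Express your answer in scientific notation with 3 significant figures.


Step 1: [H+] = 10^(-pH)
Step 2: [H+] = 10^(-4.42)
Step 3: [H+] = 3.80e-05 mol/L

3.80e-05


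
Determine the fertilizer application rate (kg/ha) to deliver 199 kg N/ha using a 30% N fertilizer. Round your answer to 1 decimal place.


Step 1: Fertilizer rate = target N / (N content / 100)
Step 2: Rate = 199 / (30 / 100)
Step 3: Rate = 199 / 0.3
Step 4: Rate = 663.3 kg/ha

663.3


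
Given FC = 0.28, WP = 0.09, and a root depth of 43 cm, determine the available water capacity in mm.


Step 1: Available water = (FC - WP) * depth * 10
Step 2: AW = (0.28 - 0.09) * 43 * 10
Step 3: AW = 0.19 * 43 * 10
Step 4: AW = 81.7 mm

81.7


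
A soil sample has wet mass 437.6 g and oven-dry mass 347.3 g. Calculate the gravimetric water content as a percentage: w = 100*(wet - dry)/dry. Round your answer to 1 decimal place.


Step 1: Water mass = wet - dry = 437.6 - 347.3 = 90.3 g
Step 2: w = 100 * water mass / dry mass
Step 3: w = 100 * 90.3 / 347.3 = 26.0%

26.0


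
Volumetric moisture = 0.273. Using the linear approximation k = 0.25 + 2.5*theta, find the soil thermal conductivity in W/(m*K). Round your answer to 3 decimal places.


Step 1: k = 0.25 + 2.5 * theta
Step 2: k = 0.25 + 2.5 * 0.273
Step 3: k = 0.25 + 0.683
Step 4: k = 0.933 W/(m*K)

0.933


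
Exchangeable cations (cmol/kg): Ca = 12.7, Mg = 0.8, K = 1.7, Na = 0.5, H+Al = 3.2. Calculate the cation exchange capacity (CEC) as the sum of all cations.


Step 1: CEC = Ca + Mg + K + Na + (H+Al)
Step 2: CEC = 12.7 + 0.8 + 1.7 + 0.5 + 3.2
Step 3: CEC = 18.9 cmol/kg

18.9


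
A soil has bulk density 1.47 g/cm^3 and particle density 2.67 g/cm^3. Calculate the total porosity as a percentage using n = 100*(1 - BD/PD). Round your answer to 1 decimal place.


Step 1: Formula: n = 100 * (1 - BD / PD)
Step 2: n = 100 * (1 - 1.47 / 2.67)
Step 3: n = 100 * (1 - 0.55056)
Step 4: n = 44.9%

44.9


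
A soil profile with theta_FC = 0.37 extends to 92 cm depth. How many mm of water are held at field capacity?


Step 1: Water (mm) = theta_FC * depth (cm) * 10
Step 2: Water = 0.37 * 92 * 10
Step 3: Water = 340.4 mm

340.4


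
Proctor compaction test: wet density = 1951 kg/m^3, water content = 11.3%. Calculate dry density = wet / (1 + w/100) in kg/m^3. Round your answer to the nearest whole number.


Step 1: Dry density = wet density / (1 + w/100)
Step 2: Dry density = 1951 / (1 + 11.3/100)
Step 3: Dry density = 1951 / 1.113
Step 4: Dry density = 1753 kg/m^3

1753


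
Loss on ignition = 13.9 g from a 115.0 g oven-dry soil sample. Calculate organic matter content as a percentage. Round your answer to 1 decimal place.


Step 1: OM% = 100 * LOI / sample mass
Step 2: OM = 100 * 13.9 / 115.0
Step 3: OM = 12.1%

12.1


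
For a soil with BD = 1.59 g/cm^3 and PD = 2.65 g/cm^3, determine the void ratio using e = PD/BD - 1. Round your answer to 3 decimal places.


Step 1: e = PD / BD - 1
Step 2: e = 2.65 / 1.59 - 1
Step 3: e = 1.66667 - 1
Step 4: e = 0.667

0.667


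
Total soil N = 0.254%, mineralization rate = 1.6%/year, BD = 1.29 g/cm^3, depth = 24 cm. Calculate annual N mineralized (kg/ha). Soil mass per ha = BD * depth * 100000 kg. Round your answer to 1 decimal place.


Step 1: Soil mass per ha = BD * depth * 100000 = 1.29 * 24 * 100000 = 3096000 kg
Step 2: Total N pool = soil mass * N%/100 = 3096000 * 0.254/100 = 7863.84 kg/ha
Step 3: N mineralized = N pool * rate%/100 = 7863.84 * 1.6/100 = 125.8 kg/ha/yr

125.8


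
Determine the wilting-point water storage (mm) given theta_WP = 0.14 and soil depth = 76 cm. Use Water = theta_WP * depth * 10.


Step 1: Water (mm) = theta_WP * depth * 10
Step 2: Water = 0.14 * 76 * 10
Step 3: Water = 106.4 mm

106.4


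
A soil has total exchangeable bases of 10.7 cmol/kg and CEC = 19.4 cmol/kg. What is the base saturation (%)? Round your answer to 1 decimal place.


Step 1: BS = 100 * (sum of bases) / CEC
Step 2: BS = 100 * 10.7 / 19.4
Step 3: BS = 55.2%

55.2


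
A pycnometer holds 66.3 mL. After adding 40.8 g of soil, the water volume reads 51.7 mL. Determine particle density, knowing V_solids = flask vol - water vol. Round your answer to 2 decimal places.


Step 1: Volume of solids = flask volume - water volume with soil
Step 2: V_solids = 66.3 - 51.7 = 14.6 mL
Step 3: Particle density = mass / V_solids = 40.8 / 14.6 = 2.79 g/cm^3

2.79


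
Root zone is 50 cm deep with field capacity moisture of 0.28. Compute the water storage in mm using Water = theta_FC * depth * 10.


Step 1: Water (mm) = theta_FC * depth (cm) * 10
Step 2: Water = 0.28 * 50 * 10
Step 3: Water = 140.0 mm

140.0


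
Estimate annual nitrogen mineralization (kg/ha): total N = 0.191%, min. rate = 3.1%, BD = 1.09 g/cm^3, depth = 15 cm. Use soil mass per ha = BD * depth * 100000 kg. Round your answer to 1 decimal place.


Step 1: Soil mass per ha = BD * depth * 100000 = 1.09 * 15 * 100000 = 1635000 kg
Step 2: Total N pool = soil mass * N%/100 = 1635000 * 0.191/100 = 3122.85 kg/ha
Step 3: N mineralized = N pool * rate%/100 = 3122.85 * 3.1/100 = 96.8 kg/ha/yr

96.8


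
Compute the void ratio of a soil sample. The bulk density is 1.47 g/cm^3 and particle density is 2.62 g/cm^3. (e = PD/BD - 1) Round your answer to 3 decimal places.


Step 1: e = PD / BD - 1
Step 2: e = 2.62 / 1.47 - 1
Step 3: e = 1.78231 - 1
Step 4: e = 0.782

0.782


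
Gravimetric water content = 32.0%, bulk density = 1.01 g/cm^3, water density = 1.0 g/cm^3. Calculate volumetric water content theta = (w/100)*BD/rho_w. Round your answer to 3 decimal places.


Step 1: theta = (w / 100) * BD / rho_w
Step 2: theta = (32.0 / 100) * 1.01 / 1.0
Step 3: theta = 0.32 * 1.01
Step 4: theta = 0.323

0.323


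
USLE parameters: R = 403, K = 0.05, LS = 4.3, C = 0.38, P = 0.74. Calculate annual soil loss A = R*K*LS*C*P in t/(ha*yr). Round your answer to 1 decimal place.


Step 1: A = R * K * LS * C * P
Step 2: R * K = 403 * 0.05 = 20.15
Step 3: (R*K) * LS = 20.15 * 4.3 = 86.645
Step 4: * C * P = 86.645 * 0.38 * 0.74 = 24.4
Step 5: A = 24.4 t/(ha*yr)

24.4


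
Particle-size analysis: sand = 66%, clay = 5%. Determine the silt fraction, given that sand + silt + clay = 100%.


Step 1: sand + silt + clay = 100%
Step 2: silt = 100 - sand - clay
Step 3: silt = 100 - 66 - 5
Step 4: silt = 29%

29


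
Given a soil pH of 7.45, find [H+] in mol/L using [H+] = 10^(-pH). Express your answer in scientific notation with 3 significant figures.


Step 1: [H+] = 10^(-pH)
Step 2: [H+] = 10^(-7.45)
Step 3: [H+] = 3.55e-08 mol/L

3.55e-08


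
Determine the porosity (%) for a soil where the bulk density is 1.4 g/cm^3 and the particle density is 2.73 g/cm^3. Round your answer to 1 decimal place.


Step 1: Formula: n = 100 * (1 - BD / PD)
Step 2: n = 100 * (1 - 1.4 / 2.73)
Step 3: n = 100 * (1 - 0.51282)
Step 4: n = 48.7%

48.7


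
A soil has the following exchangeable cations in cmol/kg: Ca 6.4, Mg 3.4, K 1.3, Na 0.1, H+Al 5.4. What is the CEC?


Step 1: CEC = Ca + Mg + K + Na + (H+Al)
Step 2: CEC = 6.4 + 3.4 + 1.3 + 0.1 + 5.4
Step 3: CEC = 16.6 cmol/kg

16.6


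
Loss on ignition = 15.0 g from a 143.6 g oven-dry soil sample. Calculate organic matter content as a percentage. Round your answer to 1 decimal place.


Step 1: OM% = 100 * LOI / sample mass
Step 2: OM = 100 * 15.0 / 143.6
Step 3: OM = 10.4%

10.4


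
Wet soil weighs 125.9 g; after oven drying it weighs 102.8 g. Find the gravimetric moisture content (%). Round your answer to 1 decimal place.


Step 1: Water mass = wet - dry = 125.9 - 102.8 = 23.1 g
Step 2: w = 100 * water mass / dry mass
Step 3: w = 100 * 23.1 / 102.8 = 22.5%

22.5


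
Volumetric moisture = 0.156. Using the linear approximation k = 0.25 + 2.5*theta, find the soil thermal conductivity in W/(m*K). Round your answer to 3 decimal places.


Step 1: k = 0.25 + 2.5 * theta
Step 2: k = 0.25 + 2.5 * 0.156
Step 3: k = 0.25 + 0.39
Step 4: k = 0.64 W/(m*K)

0.64


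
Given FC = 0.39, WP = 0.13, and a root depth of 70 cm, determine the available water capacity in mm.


Step 1: Available water = (FC - WP) * depth * 10
Step 2: AW = (0.39 - 0.13) * 70 * 10
Step 3: AW = 0.26 * 70 * 10
Step 4: AW = 182.0 mm

182.0


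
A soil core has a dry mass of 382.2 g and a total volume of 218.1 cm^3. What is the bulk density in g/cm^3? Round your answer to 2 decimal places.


Step 1: Identify the formula: BD = dry mass / volume
Step 2: Substitute values: BD = 382.2 / 218.1
Step 3: BD = 1.75 g/cm^3

1.75


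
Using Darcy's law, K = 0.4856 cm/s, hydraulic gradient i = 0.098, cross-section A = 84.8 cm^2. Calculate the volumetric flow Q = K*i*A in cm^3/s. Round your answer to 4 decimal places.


Step 1: Apply Darcy's law: Q = K * i * A
Step 2: Q = 0.4856 * 0.098 * 84.8
Step 3: Q = 4.0355 cm^3/s

4.0355


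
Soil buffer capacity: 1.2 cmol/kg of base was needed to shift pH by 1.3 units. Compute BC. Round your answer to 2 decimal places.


Step 1: BC = change in base / change in pH
Step 2: BC = 1.2 / 1.3
Step 3: BC = 0.92 cmol/(kg*pH unit)

0.92
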